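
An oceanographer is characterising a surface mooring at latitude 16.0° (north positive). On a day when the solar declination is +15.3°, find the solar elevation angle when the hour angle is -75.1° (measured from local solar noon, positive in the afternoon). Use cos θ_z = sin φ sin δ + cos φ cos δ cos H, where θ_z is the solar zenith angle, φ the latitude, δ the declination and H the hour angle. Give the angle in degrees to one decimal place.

18.1°

With φ = 16.0°, δ = 15.3°, H = -75.10°: sin φ sin δ = 0.0727, cos φ cos δ cos H = 0.2384, so cos θ_z = 0.3111.
θ_z = arccos(0.3111) = 71.87°, so the elevation is 90° − 71.87° = 18.13°.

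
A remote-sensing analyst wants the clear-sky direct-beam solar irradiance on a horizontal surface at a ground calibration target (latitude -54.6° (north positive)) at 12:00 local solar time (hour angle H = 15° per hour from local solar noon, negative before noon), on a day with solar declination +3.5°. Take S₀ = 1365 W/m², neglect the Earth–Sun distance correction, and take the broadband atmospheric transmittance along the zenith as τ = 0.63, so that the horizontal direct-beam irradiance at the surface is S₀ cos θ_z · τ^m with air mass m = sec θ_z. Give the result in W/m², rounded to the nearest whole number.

Hour angle H = 15° × (12 − 12) = 0.00°.
cos θ_z = sin φ sin δ + cos φ cos δ cos H = (-0.8151)(0.0610) + (0.5793)(0.9981)(1.0000) = 0.5285.
Air mass m = 1/cos θ_z = 1/0.5285 = 1.892; τ^m = 0.63^1.892 = 0.4172.
Surface direct beam = 1365 × 0.5285 × 0.4172 = 300.97 W/m².

301 W/m²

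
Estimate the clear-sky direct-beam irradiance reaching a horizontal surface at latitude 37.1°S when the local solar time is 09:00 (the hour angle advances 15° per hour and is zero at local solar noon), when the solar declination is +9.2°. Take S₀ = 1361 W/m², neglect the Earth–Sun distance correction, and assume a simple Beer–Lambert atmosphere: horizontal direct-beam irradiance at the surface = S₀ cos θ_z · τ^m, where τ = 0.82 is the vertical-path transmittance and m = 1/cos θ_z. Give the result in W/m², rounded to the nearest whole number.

Hour angle H = 15° × (9 − 12) = -45.00°.
cos θ_z = sin φ sin δ + cos φ cos δ cos H = (-0.6032)(0.1599) + (0.7976)(0.9871)(0.7071) = 0.4603.
Air mass m = 1/cos θ_z = 1/0.4603 = 2.172; τ^m = 0.82^2.172 = 0.6498.
Surface direct beam = 1361 × 0.4603 × 0.6498 = 407.08 W/m².

407 W/m²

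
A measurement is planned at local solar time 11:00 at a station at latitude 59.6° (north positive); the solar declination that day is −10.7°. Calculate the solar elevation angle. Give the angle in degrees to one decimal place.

Hour angle H = 15° × (11 − 12) = -15.00°.
With φ = 59.6°, δ = -10.7°, H = -15.00°: sin φ sin δ = -0.1601, cos φ cos δ cos H = 0.4803, so cos θ_z = 0.3202.
θ_z = arccos(0.3202) = 71.32°, so the elevation is 90° − 71.32° = 18.68°.

18.7°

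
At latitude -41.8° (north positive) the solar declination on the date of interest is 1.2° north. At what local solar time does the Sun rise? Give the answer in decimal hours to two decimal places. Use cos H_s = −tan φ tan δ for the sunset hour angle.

The sunset hour angle satisfies cos H_s = −tan φ tan δ = 0.0187, giving H_s = 88.93°.
Sunrise is at 12 − H_s/15 = 12 − 5.929 = 6.071 h local solar time.

6.07 h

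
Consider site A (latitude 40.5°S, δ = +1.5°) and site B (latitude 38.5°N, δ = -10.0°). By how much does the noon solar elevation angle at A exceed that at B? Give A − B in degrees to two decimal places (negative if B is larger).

A: 90° − |-40.5 − (1.5)| = 48.00°.
B: 90° − |38.5 − (-10.0)| = 41.50°.
A − B = 48.00 − 41.50 = 6.50°.

+6.50°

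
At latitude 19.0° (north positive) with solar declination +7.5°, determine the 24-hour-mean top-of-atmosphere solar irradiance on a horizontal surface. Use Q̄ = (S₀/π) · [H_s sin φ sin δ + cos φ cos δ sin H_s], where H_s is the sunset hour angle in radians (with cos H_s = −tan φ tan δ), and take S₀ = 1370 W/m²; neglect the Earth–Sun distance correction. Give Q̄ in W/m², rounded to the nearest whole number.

−tan φ tan δ = −(0.3443)(0.1317) = -0.0453; H_s = arccos(-0.0453) = 92.60°. In radians, H_s = 1.6162.
H_s sin φ sin δ = 1.6162 × 0.3256 × 0.1305 = 0.0687.
cos φ cos δ sin H_s = 0.9455 × 0.9914 × 0.9990 = 0.9364.
Q̄ = (1370/π) × (0.0687 + 0.9364) = 436.08 × 1.0051 = 438.30 W/m².

438 W/m²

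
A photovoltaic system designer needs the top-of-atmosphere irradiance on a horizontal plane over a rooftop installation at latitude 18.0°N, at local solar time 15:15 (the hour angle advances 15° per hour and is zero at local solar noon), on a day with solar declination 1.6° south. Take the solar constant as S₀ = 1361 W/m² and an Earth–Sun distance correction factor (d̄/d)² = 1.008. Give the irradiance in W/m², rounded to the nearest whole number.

Hour angle H = 15° × (15.25 − 12) = 48.75°.
cos θ_z = sin(18.0°) sin(-1.6°) + cos(18.0°) cos(-1.6°) cos(48.75°) = -0.0086 + 0.6268 = 0.6182.
Top-of-atmosphere irradiance = S₀ (d̄/d)² cos θ_z = 1361 × 1.008 × 0.6182 = 848.10 W/m².

848 W/m²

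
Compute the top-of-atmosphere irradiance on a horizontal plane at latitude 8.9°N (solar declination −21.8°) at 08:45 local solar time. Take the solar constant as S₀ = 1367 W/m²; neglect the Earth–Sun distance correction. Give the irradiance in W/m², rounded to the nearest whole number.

Hour angle H = 15° × (8.75 − 12) = -48.75°.
cos θ_z = sin φ sin δ + cos φ cos δ cos H = (0.1547)(-0.3714) + (0.9880)(0.9285)(0.6593) = 0.5474.
Top-of-atmosphere irradiance = S₀ cos θ_z = 1367 × 0.5474 = 748.30 W/m².

748 W/m²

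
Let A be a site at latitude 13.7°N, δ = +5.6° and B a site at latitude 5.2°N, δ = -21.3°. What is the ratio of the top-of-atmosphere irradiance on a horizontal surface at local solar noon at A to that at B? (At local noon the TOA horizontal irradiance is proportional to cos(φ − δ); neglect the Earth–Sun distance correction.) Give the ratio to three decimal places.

A: cos θ_z = cos(13.7° − (5.6°)) = 0.9900.
B: cos θ_z = cos(5.2° − (-21.3°)) = 0.8949.
Ratio A/B = 0.9900 / 0.8949 = 1.1063.

1.106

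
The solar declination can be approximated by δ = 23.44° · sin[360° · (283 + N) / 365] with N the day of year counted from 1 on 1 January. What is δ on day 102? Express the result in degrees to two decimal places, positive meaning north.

+7.91°

360 × (283 + 102) / 365 = 379.726°; sin(379.726°) = 0.3375.
δ = 23.44 × 0.3375 = 7.911° ≈ +7.91°.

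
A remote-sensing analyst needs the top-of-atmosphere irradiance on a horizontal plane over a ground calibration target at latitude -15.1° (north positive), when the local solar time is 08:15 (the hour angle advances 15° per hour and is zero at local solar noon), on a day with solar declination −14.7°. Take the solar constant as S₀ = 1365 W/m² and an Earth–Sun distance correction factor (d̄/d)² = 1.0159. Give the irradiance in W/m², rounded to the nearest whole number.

Hour angle H = 15° × (8.25 − 12) = -56.25°.
With φ = -15.1°, δ = -14.7°, H = -56.25°: sin φ sin δ = 0.0661, cos φ cos δ cos H = 0.5188, so cos θ_z = 0.5849.
Top-of-atmosphere irradiance = S₀ (d̄/d)² cos θ_z = 1365 × 1.0159 × 0.5849 = 811.08 W/m².

811 W/m²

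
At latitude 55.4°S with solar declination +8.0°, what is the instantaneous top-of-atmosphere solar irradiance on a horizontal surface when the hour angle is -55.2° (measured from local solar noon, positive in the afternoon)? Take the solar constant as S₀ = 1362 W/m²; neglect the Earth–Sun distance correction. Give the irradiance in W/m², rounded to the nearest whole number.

281 W/m²

cos θ_z = sin φ sin δ + cos φ cos δ cos H = (-0.8231)(0.1392) + (0.5678)(0.9903)(0.5707) = 0.2063.
Top-of-atmosphere irradiance = S₀ cos θ_z = 1362 × 0.2063 = 280.98 W/m².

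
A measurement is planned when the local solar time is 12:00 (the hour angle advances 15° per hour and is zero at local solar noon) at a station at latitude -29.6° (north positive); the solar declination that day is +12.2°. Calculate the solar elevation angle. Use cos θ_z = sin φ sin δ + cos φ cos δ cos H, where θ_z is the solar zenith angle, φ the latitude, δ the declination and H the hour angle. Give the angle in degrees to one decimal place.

Hour angle H = 15° × (12 − 12) = 0.00°.
cos θ_z = sin(-29.6°) sin(12.2°) + cos(-29.6°) cos(12.2°) cos(0.00°) = -0.1044 + 0.8499 = 0.7455.
θ_z = arccos(0.7455) = 41.80°, so the elevation is 90° − 41.80° = 48.20°.

48.2°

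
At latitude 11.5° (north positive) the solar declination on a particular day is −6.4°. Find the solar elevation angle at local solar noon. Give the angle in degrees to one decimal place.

At local solar noon the hour angle is zero, so the elevation is 90° − |φ − δ| = 90° − |11.5° − (-6.4°)| = 90° − 17.9° = 72.1°.

72.1°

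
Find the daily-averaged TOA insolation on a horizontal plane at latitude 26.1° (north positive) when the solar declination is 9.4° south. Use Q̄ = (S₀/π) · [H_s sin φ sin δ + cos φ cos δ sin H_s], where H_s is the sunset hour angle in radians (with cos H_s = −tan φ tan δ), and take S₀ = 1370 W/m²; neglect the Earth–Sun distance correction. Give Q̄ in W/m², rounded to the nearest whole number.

−tan φ tan δ = −(0.4899)(-0.1655) = 0.0811; H_s = arccos(0.0811) = 85.35°. In radians, H_s = 1.4896.
H_s sin φ sin δ = 1.4896 × 0.4399 × -0.1633 = -0.1070.
cos φ cos δ sin H_s = 0.8980 × 0.9866 × 0.9967 = 0.8830.
Q̄ = (1370/π) × (-0.1070 + 0.8830) = 436.08 × 0.7760 = 338.40 W/m².

338 W/m²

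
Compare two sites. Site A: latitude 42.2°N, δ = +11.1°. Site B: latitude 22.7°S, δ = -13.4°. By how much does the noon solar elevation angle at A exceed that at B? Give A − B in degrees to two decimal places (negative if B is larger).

A: 90° − |42.2 − (11.1)| = 58.90°.
B: 90° − |-22.7 − (-13.4)| = 80.70°.
A − B = 58.90 − 80.70 = -21.80°.

-21.80°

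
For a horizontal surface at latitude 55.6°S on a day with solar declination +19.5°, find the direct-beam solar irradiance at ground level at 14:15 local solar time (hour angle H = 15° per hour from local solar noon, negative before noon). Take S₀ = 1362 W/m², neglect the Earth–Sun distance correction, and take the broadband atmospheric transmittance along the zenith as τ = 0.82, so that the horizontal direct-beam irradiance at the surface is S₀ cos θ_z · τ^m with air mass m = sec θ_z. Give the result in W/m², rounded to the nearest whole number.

70 W/m²

Hour angle H = 15° × (14.25 − 12) = 33.75°.
cos θ_z = sin φ sin δ + cos φ cos δ cos H = (-0.8251)(0.3338) + (0.5650)(0.9426)(0.8315) = 0.1674.
Air mass m = 1/cos θ_z = 1/0.1674 = 5.974; τ^m = 0.82^5.974 = 0.3056.
Surface direct beam = 1362 × 0.1674 × 0.3056 = 69.68 W/m².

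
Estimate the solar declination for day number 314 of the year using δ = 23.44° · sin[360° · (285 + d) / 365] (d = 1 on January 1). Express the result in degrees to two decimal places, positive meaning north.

-18.16°

360 × (285 + 314) / 365 = 590.795°; sin(590.795°) = -0.7749.
δ = 23.44 × -0.7749 = -18.164° ≈ -18.16°.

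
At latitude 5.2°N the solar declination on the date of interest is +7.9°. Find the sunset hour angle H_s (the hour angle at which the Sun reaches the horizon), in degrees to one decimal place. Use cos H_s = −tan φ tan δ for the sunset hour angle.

90.7°

The sunset hour angle satisfies cos H_s = −tan φ tan δ = -0.0126, giving H_s = 90.72°.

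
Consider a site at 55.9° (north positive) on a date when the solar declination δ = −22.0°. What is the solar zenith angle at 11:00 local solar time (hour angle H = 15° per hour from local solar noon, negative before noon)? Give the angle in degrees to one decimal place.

Hour angle H = 15° × (11 − 12) = -15.00°.
With φ = 55.9°, δ = -22.0°, H = -15.00°: sin φ sin δ = -0.3102, cos φ cos δ cos H = 0.5021, so cos θ_z = 0.1919.
θ_z = arccos(0.1919) = 78.94°.

78.9°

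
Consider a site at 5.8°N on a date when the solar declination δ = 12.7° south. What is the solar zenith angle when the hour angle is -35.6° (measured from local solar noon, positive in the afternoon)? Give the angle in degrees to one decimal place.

With φ = 5.8°, δ = -12.7°, H = -35.60°: sin φ sin δ = -0.0222, cos φ cos δ cos H = 0.7891, so cos θ_z = 0.7669.
θ_z = arccos(0.7669) = 39.92°.

39.9°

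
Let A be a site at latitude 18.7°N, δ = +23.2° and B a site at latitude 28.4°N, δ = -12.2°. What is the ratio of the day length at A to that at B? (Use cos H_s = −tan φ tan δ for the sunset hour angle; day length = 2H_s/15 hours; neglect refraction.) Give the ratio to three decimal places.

1.181

A: H_s = arccos(−tan 18.7° · tan 23.2°) = 98.34°, so 2H_s/15 = 13.1120 h.
B: H_s = arccos(−tan 28.4° · tan -12.2°) = 83.29°, so 2H_s/15 = 11.1053 h.
Ratio A/B = 13.1120 / 11.1053 = 1.1807.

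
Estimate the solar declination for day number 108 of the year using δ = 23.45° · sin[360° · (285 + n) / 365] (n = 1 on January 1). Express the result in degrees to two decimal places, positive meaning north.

360 × (285 + 108) / 365 = 387.616°; sin(387.616°) = 0.4635.
δ = 23.45 × 0.4635 = 10.869° ≈ +10.87°.

+10.87°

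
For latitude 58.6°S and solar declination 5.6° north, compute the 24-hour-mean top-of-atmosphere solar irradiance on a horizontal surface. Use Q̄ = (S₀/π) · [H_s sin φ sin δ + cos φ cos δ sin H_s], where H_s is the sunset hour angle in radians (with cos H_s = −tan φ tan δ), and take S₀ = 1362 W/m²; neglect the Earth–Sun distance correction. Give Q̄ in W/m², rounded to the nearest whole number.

The sunset hour angle satisfies cos H_s = −tan φ tan δ = 0.1606, giving H_s = 80.76°. In radians, H_s = 1.4095.
H_s sin φ sin δ = 1.4095 × -0.8536 × 0.0976 = -0.1174.
cos φ cos δ sin H_s = 0.5210 × 0.9952 × 0.9870 = 0.5118.
Q̄ = (1362/π) × (-0.1174 + 0.5118) = 433.54 × 0.3944 = 170.99 W/m².

171 W/m²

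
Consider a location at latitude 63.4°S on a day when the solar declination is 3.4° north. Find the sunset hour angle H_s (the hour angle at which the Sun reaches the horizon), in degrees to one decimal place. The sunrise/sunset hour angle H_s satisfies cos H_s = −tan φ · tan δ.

83.2°

The sunset hour angle satisfies cos H_s = −tan φ tan δ = 0.1186, giving H_s = 83.19°.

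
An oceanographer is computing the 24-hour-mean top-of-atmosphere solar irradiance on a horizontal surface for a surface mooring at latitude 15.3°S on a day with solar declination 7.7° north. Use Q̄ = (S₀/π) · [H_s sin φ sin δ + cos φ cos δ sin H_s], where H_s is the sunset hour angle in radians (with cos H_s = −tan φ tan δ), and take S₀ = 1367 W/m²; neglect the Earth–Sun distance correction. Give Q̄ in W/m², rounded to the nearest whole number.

392 W/m²

−tan φ tan δ = −(-0.2736)(0.1352) = 0.0370; H_s = arccos(0.0370) = 87.88°. In radians, H_s = 1.5338.
H_s sin φ sin δ = 1.5338 × -0.2639 × 0.1340 = -0.0542.
cos φ cos δ sin H_s = 0.9646 × 0.9910 × 0.9993 = 0.9552.
Q̄ = (1367/π) × (-0.0542 + 0.9552) = 435.13 × 0.9010 = 392.05 W/m².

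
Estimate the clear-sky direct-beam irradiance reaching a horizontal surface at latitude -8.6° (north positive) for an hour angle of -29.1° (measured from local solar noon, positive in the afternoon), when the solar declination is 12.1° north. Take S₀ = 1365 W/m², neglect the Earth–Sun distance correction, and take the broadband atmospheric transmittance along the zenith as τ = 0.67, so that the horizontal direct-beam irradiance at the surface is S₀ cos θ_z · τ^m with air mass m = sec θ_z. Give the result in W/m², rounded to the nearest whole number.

679 W/m²

cos θ_z = sin φ sin δ + cos φ cos δ cos H = (-0.1495)(0.2096) + (0.9888)(0.9778)(0.8738) = 0.8135.
Air mass m = 1/cos θ_z = 1/0.8135 = 1.229; τ^m = 0.67^1.229 = 0.6113.
Surface direct beam = 1365 × 0.8135 × 0.6113 = 678.80 W/m².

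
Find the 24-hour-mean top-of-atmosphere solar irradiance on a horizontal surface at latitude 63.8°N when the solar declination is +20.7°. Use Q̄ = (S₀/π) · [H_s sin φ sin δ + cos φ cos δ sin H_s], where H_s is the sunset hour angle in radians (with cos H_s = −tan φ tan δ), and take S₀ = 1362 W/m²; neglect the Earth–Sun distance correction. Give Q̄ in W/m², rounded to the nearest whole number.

−tan φ tan δ = −(2.0323)(0.3779) = -0.7680; H_s = arccos(-0.7680) = 140.17°. In radians, H_s = 2.4464.
H_s sin φ sin δ = 2.4464 × 0.8973 × 0.3535 = 0.7760.
cos φ cos δ sin H_s = 0.4415 × 0.9354 × 0.6405 = 0.2645.
Q̄ = (1362/π) × (0.7760 + 0.2645) = 433.54 × 1.0405 = 451.10 W/m².

451 W/m²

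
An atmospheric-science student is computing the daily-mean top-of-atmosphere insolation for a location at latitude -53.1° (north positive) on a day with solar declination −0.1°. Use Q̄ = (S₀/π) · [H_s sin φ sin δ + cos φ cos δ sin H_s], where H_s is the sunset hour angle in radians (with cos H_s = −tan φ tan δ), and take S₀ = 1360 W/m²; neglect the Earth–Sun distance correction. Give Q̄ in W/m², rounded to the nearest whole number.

cos H_s = −tan(-53.1°) · tan(-0.1°) = -0.0023, so H_s = arccos(-0.0023) = 90.13°. In radians, H_s = 1.5731.
H_s sin φ sin δ = 1.5731 × -0.7997 × -0.0017 = 0.0021.
cos φ cos δ sin H_s = 0.6004 × 1.0000 × 1.0000 = 0.6004.
Q̄ = (1360/π) × (0.0021 + 0.6004) = 432.90 × 0.6025 = 260.82 W/m².

261 W/m²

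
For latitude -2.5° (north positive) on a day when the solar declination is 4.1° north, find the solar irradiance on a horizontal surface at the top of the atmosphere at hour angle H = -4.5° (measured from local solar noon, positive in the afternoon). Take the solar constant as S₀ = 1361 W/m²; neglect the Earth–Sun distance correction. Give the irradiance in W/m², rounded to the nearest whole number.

With φ = -2.5°, δ = 4.1°, H = -4.50°: sin φ sin δ = -0.0031, cos φ cos δ cos H = 0.9934, so cos θ_z = 0.9903.
Top-of-atmosphere irradiance = S₀ cos θ_z = 1361 × 0.9903 = 1347.80 W/m².

1348 W/m²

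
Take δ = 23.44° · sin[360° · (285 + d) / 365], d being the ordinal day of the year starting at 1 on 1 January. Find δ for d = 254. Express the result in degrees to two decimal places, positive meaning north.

+3.42°

360 × (285 + 254) / 365 = 531.616°; sin(531.616°) = 0.1458.
δ = 23.44 × 0.1458 = 3.418° ≈ +3.42°.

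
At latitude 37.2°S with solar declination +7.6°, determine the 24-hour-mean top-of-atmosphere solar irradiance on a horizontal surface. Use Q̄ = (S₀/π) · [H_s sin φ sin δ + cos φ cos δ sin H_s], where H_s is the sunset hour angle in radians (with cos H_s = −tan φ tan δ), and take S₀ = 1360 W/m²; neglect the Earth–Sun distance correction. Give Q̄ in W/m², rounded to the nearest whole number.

The sunset hour angle satisfies cos H_s = −tan φ tan δ = 0.1013, giving H_s = 84.19°. In radians, H_s = 1.4694.
H_s sin φ sin δ = 1.4694 × -0.6046 × 0.1323 = -0.1175.
cos φ cos δ sin H_s = 0.7965 × 0.9912 × 0.9949 = 0.7855.
Q̄ = (1360/π) × (-0.1175 + 0.7855) = 432.90 × 0.6680 = 289.18 W/m².

289 W/m²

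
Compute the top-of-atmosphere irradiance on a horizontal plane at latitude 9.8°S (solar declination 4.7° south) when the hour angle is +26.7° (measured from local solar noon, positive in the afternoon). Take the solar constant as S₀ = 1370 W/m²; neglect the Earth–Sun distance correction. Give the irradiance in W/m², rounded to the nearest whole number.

1221 W/m²

cos θ_z = sin φ sin δ + cos φ cos δ cos H = (-0.1702)(-0.0819) + (0.9854)(0.9966)(0.8934) = 0.8913.
Top-of-atmosphere irradiance = S₀ cos θ_z = 1370 × 0.8913 = 1221.08 W/m².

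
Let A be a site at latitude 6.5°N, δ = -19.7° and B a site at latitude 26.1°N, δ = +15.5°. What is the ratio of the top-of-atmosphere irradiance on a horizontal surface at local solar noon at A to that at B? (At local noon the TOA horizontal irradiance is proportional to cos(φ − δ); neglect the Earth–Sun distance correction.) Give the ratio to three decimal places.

A: cos θ_z = cos(6.5° − (-19.7°)) = 0.8973.
B: cos θ_z = cos(26.1° − (15.5°)) = 0.9829.
Ratio A/B = 0.8973 / 0.9829 = 0.9129.

0.913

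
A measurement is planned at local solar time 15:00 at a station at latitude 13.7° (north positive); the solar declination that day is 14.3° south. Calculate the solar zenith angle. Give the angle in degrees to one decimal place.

52.6°

Hour angle H = 15° × (15 − 12) = 45.00°.
cos θ_z = sin φ sin δ + cos φ cos δ cos H = (0.2368)(-0.2470) + (0.9715)(0.9690)(0.7071) = 0.6072.
θ_z = arccos(0.6072) = 52.61°.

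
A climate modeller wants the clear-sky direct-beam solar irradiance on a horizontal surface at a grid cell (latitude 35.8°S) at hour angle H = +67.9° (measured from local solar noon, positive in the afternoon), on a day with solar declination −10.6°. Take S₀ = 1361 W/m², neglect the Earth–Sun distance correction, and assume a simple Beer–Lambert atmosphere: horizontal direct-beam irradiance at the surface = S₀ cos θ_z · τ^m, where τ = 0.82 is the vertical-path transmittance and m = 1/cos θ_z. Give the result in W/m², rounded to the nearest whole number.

341 W/m²

cos θ_z = sin φ sin δ + cos φ cos δ cos H = (-0.5850)(-0.1840) + (0.8111)(0.9829)(0.3762) = 0.4076.
Air mass m = 1/cos θ_z = 1/0.4076 = 2.453; τ^m = 0.82^2.453 = 0.6146.
Surface direct beam = 1361 × 0.4076 × 0.6146 = 340.95 W/m².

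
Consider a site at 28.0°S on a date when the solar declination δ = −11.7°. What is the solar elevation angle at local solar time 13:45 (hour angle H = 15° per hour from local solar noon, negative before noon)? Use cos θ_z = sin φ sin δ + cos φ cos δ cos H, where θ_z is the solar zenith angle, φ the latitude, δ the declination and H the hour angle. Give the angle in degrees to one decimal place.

60.5°

Hour angle H = 15° × (13.75 − 12) = 26.25°.
With φ = -28.0°, δ = -11.7°, H = 26.25°: sin φ sin δ = 0.0952, cos φ cos δ cos H = 0.7754, so cos θ_z = 0.8706.
θ_z = arccos(0.8706) = 29.47°, so the elevation is 90° − 29.47° = 60.53°.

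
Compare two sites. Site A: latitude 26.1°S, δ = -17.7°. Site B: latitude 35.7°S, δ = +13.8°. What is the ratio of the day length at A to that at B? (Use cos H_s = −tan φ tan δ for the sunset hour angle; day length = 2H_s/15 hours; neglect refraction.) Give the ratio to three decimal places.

1.240

A: H_s = arccos(−tan -26.1° · tan -17.7°) = 98.99°, so 2H_s/15 = 13.1987 h.
B: H_s = arccos(−tan -35.7° · tan 13.8°) = 79.83°, so 2H_s/15 = 10.6440 h.
Ratio A/B = 13.1987 / 10.6440 = 1.2400.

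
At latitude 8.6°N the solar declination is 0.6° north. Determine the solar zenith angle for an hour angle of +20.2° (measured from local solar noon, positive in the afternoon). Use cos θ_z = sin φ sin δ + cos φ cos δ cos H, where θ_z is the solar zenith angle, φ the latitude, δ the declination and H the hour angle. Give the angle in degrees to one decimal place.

21.6°

cos θ_z = sin φ sin δ + cos φ cos δ cos H = (0.1495)(0.0105) + (0.9888)(0.9999)(0.9385) = 0.9295.
θ_z = arccos(0.9295) = 21.64°.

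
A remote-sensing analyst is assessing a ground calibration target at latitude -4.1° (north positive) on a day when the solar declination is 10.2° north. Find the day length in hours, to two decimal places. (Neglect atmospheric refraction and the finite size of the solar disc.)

11.90 hours

cos H_s = −tan(-4.1°) · tan(10.2°) = 0.0129, so H_s = arccos(0.0129) = 89.26°.
Day length = 2 H_s / 15° h⁻¹ = 178.52° / 15 = 11.901 h.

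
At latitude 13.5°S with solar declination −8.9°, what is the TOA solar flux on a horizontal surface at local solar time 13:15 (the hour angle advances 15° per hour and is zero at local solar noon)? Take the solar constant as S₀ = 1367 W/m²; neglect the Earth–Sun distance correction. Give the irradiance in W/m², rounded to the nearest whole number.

1293 W/m²

Hour angle H = 15° × (13.25 − 12) = 18.75°.
cos θ_z = sin φ sin δ + cos φ cos δ cos H = (-0.2334)(-0.1547) + (0.9724)(0.9880)(0.9469) = 0.9458.
Top-of-atmosphere irradiance = S₀ cos θ_z = 1367 × 0.9458 = 1292.91 W/m².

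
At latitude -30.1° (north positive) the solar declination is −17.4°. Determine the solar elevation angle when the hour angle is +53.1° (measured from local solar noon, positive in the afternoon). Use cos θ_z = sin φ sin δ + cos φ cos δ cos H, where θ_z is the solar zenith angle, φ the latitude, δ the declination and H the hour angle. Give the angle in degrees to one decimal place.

40.2°

cos θ_z = sin φ sin δ + cos φ cos δ cos H = (-0.5015)(-0.2990) + (0.8652)(0.9542)(0.6004) = 0.6456.
θ_z = arccos(0.6456) = 49.79°, so the elevation is 90° − 49.79° = 40.21°.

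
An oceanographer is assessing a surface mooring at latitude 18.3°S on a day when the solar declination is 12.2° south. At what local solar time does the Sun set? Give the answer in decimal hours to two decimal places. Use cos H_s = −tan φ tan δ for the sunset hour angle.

18.27 h

−tan φ tan δ = −(-0.3307)(-0.2162) = -0.0715; H_s = arccos(-0.0715) = 94.10°.
Sunset is at 12 + H_s/15 = 12 + 6.273 = 18.273 h local solar time.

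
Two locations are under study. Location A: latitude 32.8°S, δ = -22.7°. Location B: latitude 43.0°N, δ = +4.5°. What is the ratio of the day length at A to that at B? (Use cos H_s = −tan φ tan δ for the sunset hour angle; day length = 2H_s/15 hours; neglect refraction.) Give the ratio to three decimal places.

A: H_s = arccos(−tan -32.8° · tan -22.7°) = 105.64°, so 2H_s/15 = 14.0853 h.
B: H_s = arccos(−tan 43.0° · tan 4.5°) = 94.21°, so 2H_s/15 = 12.5613 h.
Ratio A/B = 14.0853 / 12.5613 = 1.1213.

1.121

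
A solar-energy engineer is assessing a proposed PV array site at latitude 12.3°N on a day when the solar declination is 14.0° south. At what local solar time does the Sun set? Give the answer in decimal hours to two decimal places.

17.79 h

The sunset hour angle satisfies cos H_s = −tan φ tan δ = 0.0544, giving H_s = 86.88°.
Sunset is at 12 + H_s/15 = 12 + 5.792 = 17.792 h local solar time.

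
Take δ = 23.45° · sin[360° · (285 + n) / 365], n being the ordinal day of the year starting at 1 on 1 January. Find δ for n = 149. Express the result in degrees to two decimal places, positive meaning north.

+21.75°

360 × (285 + 149) / 365 = 428.055°; sin(428.055°) = 0.9275.
δ = 23.45 × 0.9275 = 21.750° ≈ +21.75°.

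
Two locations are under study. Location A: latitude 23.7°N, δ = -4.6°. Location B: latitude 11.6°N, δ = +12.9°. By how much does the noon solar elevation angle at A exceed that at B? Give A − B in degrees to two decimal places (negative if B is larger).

A: 90° − |23.7 − (-4.6)| = 61.70°.
B: 90° − |11.6 − (12.9)| = 88.70°.
A − B = 61.70 − 88.70 = -27.00°.

-27.00°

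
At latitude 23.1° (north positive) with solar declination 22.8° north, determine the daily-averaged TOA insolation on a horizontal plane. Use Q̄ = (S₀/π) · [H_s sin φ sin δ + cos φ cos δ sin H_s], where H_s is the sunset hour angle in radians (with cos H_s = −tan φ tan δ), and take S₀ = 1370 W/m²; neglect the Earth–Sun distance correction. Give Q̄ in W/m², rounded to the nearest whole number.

cos H_s = −tan(23.1°) · tan(22.8°) = -0.1793, so H_s = arccos(-0.1793) = 100.33°. In radians, H_s = 1.7511.
H_s sin φ sin δ = 1.7511 × 0.3923 × 0.3875 = 0.2662.
cos φ cos δ sin H_s = 0.9198 × 0.9219 × 0.9838 = 0.8342.
Q̄ = (1370/π) × (0.2662 + 0.8342) = 436.08 × 1.1004 = 479.86 W/m².

480 W/m²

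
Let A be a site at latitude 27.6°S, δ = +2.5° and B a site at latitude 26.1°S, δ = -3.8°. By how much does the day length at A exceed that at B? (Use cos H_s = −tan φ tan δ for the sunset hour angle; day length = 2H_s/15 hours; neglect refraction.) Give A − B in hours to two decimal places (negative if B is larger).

A: H_s = arccos(−tan -27.6° · tan 2.5°) = 88.69°, so 2H_s/15 = 11.8253 h.
B: H_s = arccos(−tan -26.1° · tan -3.8°) = 91.86°, so 2H_s/15 = 12.2480 h.
A − B = 11.8253 − 12.2480 = -0.4227 h.

-0.42 h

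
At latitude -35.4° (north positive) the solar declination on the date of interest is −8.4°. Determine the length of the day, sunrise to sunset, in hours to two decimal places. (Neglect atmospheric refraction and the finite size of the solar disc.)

12.80 hours

−tan φ tan δ = −(-0.7107)(-0.1477) = -0.1050; H_s = arccos(-0.1050) = 96.03°.
Day length = 2 H_s / 15° h⁻¹ = 192.06° / 15 = 12.804 h.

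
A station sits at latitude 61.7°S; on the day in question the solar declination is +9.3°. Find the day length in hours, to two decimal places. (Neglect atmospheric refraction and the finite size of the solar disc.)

cos H_s = −tan(-61.7°) · tan(9.3°) = 0.3041, so H_s = arccos(0.3041) = 72.30°.
Day length = 2 H_s / 15° h⁻¹ = 144.60° / 15 = 9.640 h.

9.64 hours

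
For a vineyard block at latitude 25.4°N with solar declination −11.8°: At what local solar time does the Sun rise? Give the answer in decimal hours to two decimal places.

cos H_s = −tan(25.4°) · tan(-11.8°) = 0.0992, so H_s = arccos(0.0992) = 84.31°.
Sunrise is at 12 − H_s/15 = 12 − 5.621 = 6.379 h local solar time.

6.38 h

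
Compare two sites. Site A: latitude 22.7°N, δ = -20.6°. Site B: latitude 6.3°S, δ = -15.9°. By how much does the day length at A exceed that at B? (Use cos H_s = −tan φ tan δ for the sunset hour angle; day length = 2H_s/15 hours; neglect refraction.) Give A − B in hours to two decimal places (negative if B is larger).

A: H_s = arccos(−tan 22.7° · tan -20.6°) = 80.95°, so 2H_s/15 = 10.7933 h.
B: H_s = arccos(−tan -6.3° · tan -15.9°) = 91.80°, so 2H_s/15 = 12.2400 h.
A − B = 10.7933 − 12.2400 = -1.4467 h.

-1.45 h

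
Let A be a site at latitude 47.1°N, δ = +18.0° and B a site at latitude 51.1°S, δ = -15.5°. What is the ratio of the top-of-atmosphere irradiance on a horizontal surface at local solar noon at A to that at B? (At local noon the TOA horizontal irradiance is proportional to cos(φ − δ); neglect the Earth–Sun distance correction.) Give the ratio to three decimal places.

A: cos θ_z = cos(47.1° − (18.0°)) = 0.8738.
B: cos θ_z = cos(-51.1° − (-15.5°)) = 0.8131.
Ratio A/B = 0.8738 / 0.8131 = 1.0747.

1.075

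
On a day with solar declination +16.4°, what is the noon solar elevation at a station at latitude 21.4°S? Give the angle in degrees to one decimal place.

At local solar noon the hour angle is zero, so the elevation is 90° − |φ − δ| = 90° − |-21.4° − (16.4°)| = 90° − 37.8° = 52.2°.

52.2°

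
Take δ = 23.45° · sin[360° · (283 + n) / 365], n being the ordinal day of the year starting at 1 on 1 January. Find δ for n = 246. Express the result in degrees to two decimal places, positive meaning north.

360 × (283 + 246) / 365 = 521.753°; sin(521.753°) = 0.3131.
δ = 23.45 × 0.3131 = 7.342° ≈ +7.34°.

+7.34°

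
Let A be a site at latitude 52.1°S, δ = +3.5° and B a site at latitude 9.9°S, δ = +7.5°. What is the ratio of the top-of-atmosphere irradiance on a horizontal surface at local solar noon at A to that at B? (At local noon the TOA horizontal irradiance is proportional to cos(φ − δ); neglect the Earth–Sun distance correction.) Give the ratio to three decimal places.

A: cos θ_z = cos(-52.1° − (3.5°)) = 0.5650.
B: cos θ_z = cos(-9.9° − (7.5°)) = 0.9542.
Ratio A/B = 0.5650 / 0.9542 = 0.5921.

0.592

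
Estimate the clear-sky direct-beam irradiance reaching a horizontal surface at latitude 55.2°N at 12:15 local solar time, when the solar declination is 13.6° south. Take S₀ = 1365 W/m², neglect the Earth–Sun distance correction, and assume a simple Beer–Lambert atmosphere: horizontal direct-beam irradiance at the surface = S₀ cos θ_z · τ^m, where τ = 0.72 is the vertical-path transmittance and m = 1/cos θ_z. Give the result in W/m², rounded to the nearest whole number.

198 W/m²

Hour angle H = 15° × (12.25 − 12) = 3.75°.
cos θ_z = sin(55.2°) sin(-13.6°) + cos(55.2°) cos(-13.6°) cos(3.75°) = -0.1931 + 0.5535 = 0.3604.
Air mass m = 1/cos θ_z = 1/0.3604 = 2.775; τ^m = 0.72^2.775 = 0.4019.
Surface direct beam = 1365 × 0.3604 × 0.4019 = 197.71 W/m².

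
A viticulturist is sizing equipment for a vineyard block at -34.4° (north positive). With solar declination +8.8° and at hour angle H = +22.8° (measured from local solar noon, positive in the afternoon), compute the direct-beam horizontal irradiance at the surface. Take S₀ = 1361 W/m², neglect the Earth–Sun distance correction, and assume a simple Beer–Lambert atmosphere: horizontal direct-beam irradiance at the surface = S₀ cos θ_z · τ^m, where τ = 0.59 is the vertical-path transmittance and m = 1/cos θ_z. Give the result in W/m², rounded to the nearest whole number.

410 W/m²

cos θ_z = sin φ sin δ + cos φ cos δ cos H = (-0.5650)(0.1530) + (0.8251)(0.9882)(0.9219) = 0.6652.
Air mass m = 1/cos θ_z = 1/0.6652 = 1.503; τ^m = 0.59^1.503 = 0.4525.
Surface direct beam = 1361 × 0.6652 × 0.4525 = 409.67 W/m².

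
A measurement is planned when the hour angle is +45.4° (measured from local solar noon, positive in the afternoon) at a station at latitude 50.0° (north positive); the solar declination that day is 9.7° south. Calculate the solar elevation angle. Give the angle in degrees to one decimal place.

18.4°

With φ = 50.0°, δ = -9.7°, H = 45.40°: sin φ sin δ = -0.1291, cos φ cos δ cos H = 0.4449, so cos θ_z = 0.3158.
θ_z = arccos(0.3158) = 71.59°, so the elevation is 90° − 71.59° = 18.41°.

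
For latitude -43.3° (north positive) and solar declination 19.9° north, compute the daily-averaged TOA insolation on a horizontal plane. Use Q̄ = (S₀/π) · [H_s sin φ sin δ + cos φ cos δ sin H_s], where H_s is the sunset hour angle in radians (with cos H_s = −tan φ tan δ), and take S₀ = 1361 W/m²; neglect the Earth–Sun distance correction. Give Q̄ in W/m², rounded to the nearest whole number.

cos H_s = −tan(-43.3°) · tan(19.9°) = 0.3411, so H_s = arccos(0.3411) = 70.06°. In radians, H_s = 1.2228.
H_s sin φ sin δ = 1.2228 × -0.6858 × 0.3404 = -0.2855.
cos φ cos δ sin H_s = 0.7278 × 0.9403 × 0.9401 = 0.6434.
Q̄ = (1361/π) × (-0.2855 + 0.6434) = 433.22 × 0.3579 = 155.05 W/m².

155 W/m²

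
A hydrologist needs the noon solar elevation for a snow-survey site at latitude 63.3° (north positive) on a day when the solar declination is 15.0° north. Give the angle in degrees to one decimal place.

At local solar noon the hour angle is zero, so the elevation is 90° − |φ − δ| = 90° − |63.3° − (15.0°)| = 90° − 48.3° = 41.7°.

41.7°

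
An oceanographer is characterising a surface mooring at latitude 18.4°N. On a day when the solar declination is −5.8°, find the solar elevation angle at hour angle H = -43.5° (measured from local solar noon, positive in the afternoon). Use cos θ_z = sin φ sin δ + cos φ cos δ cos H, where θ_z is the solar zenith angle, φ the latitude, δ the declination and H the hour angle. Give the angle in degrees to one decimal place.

With φ = 18.4°, δ = -5.8°, H = -43.50°: sin φ sin δ = -0.0319, cos φ cos δ cos H = 0.6848, so cos θ_z = 0.6529.
θ_z = arccos(0.6529) = 49.24°, so the elevation is 90° − 49.24° = 40.76°.

40.8°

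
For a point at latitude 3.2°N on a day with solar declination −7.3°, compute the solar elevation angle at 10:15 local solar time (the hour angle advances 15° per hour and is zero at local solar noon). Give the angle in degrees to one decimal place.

Hour angle H = 15° × (10.25 − 12) = -26.25°.
cos θ_z = sin(3.2°) sin(-7.3°) + cos(3.2°) cos(-7.3°) cos(-26.25°) = -0.0071 + 0.8882 = 0.8811.
θ_z = arccos(0.8811) = 28.22°, so the elevation is 90° − 28.22° = 61.78°.

61.8°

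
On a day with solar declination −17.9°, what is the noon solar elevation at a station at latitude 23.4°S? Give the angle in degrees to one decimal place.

84.5°

At local solar noon the hour angle is zero, so the elevation is 90° − |φ − δ| = 90° − |-23.4° − (-17.9°)| = 90° − 5.5° = 84.5°.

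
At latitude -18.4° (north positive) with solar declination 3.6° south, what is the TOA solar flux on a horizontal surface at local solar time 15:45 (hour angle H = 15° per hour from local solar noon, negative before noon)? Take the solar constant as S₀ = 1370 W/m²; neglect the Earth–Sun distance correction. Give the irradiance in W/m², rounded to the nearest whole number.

Hour angle H = 15° × (15.75 − 12) = 56.25°.
cos θ_z = sin φ sin δ + cos φ cos δ cos H = (-0.3156)(-0.0628) + (0.9489)(0.9980)(0.5556) = 0.5460.
Top-of-atmosphere irradiance = S₀ cos θ_z = 1370 × 0.5460 = 748.02 W/m².

748 W/m²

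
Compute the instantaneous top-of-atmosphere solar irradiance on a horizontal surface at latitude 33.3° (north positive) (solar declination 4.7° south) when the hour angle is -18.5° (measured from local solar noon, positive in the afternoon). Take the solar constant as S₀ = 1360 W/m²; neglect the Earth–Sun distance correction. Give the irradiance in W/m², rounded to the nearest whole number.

1013 W/m²

cos θ_z = sin φ sin δ + cos φ cos δ cos H = (0.5490)(-0.0819) + (0.8358)(0.9966)(0.9483) = 0.7449.
Top-of-atmosphere irradiance = S₀ cos θ_z = 1360 × 0.7449 = 1013.06 W/m².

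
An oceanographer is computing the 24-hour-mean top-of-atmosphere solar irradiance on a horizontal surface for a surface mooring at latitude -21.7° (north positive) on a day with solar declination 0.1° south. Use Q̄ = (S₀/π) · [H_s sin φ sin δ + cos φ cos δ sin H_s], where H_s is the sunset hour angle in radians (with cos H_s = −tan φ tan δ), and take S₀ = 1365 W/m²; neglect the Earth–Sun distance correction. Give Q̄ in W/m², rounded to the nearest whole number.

404 W/m²

−tan φ tan δ = −(-0.3979)(-0.0017) = -0.0007; H_s = arccos(-0.0007) = 90.04°. In radians, H_s = 1.5715.
H_s sin φ sin δ = 1.5715 × -0.3697 × -0.0017 = 0.0010.
cos φ cos δ sin H_s = 0.9291 × 1.0000 × 1.0000 = 0.9291.
Q̄ = (1365/π) × (0.0010 + 0.9291) = 434.49 × 0.9301 = 404.12 W/m².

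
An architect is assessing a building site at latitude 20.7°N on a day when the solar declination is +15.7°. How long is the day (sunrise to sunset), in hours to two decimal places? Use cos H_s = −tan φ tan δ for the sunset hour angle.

12.81 hours

cos H_s = −tan(20.7°) · tan(15.7°) = -0.1062, so H_s = arccos(-0.1062) = 96.10°.
Day length = 2 H_s / 15° h⁻¹ = 192.20° / 15 = 12.813 h.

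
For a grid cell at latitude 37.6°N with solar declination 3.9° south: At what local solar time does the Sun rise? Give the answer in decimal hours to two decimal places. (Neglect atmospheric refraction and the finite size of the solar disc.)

The sunset hour angle satisfies cos H_s = −tan φ tan δ = 0.0525, giving H_s = 86.99°.
Sunrise is at 12 − H_s/15 = 12 − 5.799 = 6.201 h local solar time.

6.20 h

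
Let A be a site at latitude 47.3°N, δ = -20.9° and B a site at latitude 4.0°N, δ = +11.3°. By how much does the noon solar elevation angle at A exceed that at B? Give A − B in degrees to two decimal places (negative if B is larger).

-60.90°

A: 90° − |47.3 − (-20.9)| = 21.80°.
B: 90° − |4.0 − (11.3)| = 82.70°.
A − B = 21.80 − 82.70 = -60.90°.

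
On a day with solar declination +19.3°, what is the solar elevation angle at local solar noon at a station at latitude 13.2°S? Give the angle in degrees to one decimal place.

57.5°

At local solar noon the hour angle is zero, so the elevation is 90° − |φ − δ| = 90° − |-13.2° − (19.3°)| = 90° − 32.5° = 57.5°.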